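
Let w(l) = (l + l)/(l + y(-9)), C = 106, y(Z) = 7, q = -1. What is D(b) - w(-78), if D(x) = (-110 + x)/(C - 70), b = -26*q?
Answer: -965/213 ≈ -4.5305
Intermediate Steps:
w(l) = 2*l/(7 + l) (w(l) = (l + l)/(l + 7) = (2*l)/(7 + l) = 2*l/(7 + l))
b = 26 (b = -26*(-1) = 26)
D(x) = -55/18 + x/36 (D(x) = (-110 + x)/(106 - 70) = (-110 + x)/36 = (-110 + x)*(1/36) = -55/18 + x/36)
D(b) - w(-78) = (-55/18 + (1/36)*26) - 2*(-78)/(7 - 78) = (-55/18 + 13/18) - 2*(-78)/(-71) = -7/3 - 2*(-78)*(-1)/71 = -7/3 - 1*156/71 = -7/3 - 156/71 = -965/213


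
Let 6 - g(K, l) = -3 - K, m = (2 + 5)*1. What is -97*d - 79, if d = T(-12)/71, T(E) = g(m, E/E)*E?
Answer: 13015/71 ≈ 183.31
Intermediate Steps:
m = 7 (m = 7*1 = 7)
g(K, l) = 9 + K (g(K, l) = 6 - (-3 - K) = 6 + (3 + K) = 9 + K)
T(E) = 16*E (T(E) = (9 + 7)*E = 16*E)
d = -192/71 (d = (16*(-12))/71 = -192*1/71 = -192/71 ≈ -2.7042)
-97*d - 79 = -97*(-192/71) - 79 = 18624/71 - 79 = 13015/71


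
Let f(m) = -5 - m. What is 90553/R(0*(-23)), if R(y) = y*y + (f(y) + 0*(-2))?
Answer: -90553/5 ≈ -18111.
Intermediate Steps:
R(y) = -5 + y**2 - y (R(y) = y*y + ((-5 - y) + 0*(-2)) = y**2 + ((-5 - y) + 0) = y**2 + (-5 - y) = -5 + y**2 - y)
90553/R(0*(-23)) = 90553/(-5 + (0*(-23))**2 - 0*(-23)) = 90553/(-5 + 0**2 - 1*0) = 90553/(-5 + 0 + 0) = 90553/(-5) = 90553*(-1/5) = -90553/5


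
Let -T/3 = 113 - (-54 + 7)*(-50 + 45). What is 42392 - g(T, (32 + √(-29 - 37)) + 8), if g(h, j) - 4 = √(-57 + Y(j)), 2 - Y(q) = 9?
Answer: 42388 - 8*I ≈ 42388.0 - 8.0*I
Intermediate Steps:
Y(q) = -7 (Y(q) = 2 - 1*9 = 2 - 9 = -7)
T = 366 (T = -3*(113 - (-54 + 7)*(-50 + 45)) = -3*(113 - (-47)*(-5)) = -3*(113 - 1*235) = -3*(113 - 235) = -3*(-122) = 366)
g(h, j) = 4 + 8*I (g(h, j) = 4 + √(-57 - 7) = 4 + √(-64) = 4 + 8*I)
42392 - g(T, (32 + √(-29 - 37)) + 8) = 42392 - (4 + 8*I) = 42392 + (-4 - 8*I) = 42388 - 8*I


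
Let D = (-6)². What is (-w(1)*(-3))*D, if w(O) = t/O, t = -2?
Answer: -216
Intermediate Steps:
D = 36
w(O) = -2/O
(-w(1)*(-3))*D = (-(-2)/1*(-3))*36 = (-(-2)*(-3))*36 = (-1*(-2)*(-3))*36 = (2*(-3))*36 = -6*36 = -216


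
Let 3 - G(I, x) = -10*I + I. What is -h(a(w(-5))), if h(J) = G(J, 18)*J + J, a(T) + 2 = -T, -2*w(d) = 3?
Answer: -1/4 ≈ -0.25000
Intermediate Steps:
w(d) = -3/2 (w(d) = -1/2*3 = -3/2)
a(T) = -2 - T
G(I, x) = 3 + 9*I (G(I, x) = 3 - (-10*I + I) = 3 - (-9)*I = 3 + 9*I)
h(J) = J + J*(3 + 9*J) (h(J) = (3 + 9*J)*J + J = J*(3 + 9*J) + J = J + J*(3 + 9*J))
-h(a(w(-5))) = -(-2 - 1*(-3/2))*(4 + 9*(-2 - 1*(-3/2))) = -(-2 + 3/2)*(4 + 9*(-2 + 3/2)) = -(-1)*(4 + 9*(-1/2))/2 = -(-1)*(4 - 9/2)/2 = -(-1)*(-1)/(2*2) = -1*1/4 = -1/4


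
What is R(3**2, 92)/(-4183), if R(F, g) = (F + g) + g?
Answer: -193/4183 ≈ -0.046139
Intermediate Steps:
R(F, g) = F + 2*g
R(3**2, 92)/(-4183) = (3**2 + 2*92)/(-4183) = (9 + 184)*(-1/4183) = 193*(-1/4183) = -193/4183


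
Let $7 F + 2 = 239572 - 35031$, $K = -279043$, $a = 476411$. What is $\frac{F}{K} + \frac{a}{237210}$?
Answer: $\frac{882055386521}{463342530210} \approx 1.9037$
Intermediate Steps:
$F = \frac{204539}{7}$ ($F = - \frac{2}{7} + \frac{239572 - 35031}{7} = - \frac{2}{7} + \frac{1}{7} \cdot 204541 = - \frac{2}{7} + \frac{204541}{7} = \frac{204539}{7} \approx 29220.0$)
$\frac{F}{K} + \frac{a}{237210} = \frac{204539}{7 \left(-279043\right)} + \frac{476411}{237210} = \frac{204539}{7} \left(- \frac{1}{279043}\right) + 476411 \cdot \frac{1}{237210} = - \frac{204539}{1953301} + \frac{476411}{237210} = \frac{882055386521}{463342530210}$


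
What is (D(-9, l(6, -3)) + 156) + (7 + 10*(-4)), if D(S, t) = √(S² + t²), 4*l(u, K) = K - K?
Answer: 132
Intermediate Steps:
l(u, K) = 0 (l(u, K) = (K - K)/4 = (¼)*0 = 0)
(D(-9, l(6, -3)) + 156) + (7 + 10*(-4)) = (√((-9)² + 0²) + 156) + (7 + 10*(-4)) = (√(81 + 0) + 156) + (7 - 40) = (√81 + 156) - 33 = (9 + 156) - 33 = 165 - 33 = 132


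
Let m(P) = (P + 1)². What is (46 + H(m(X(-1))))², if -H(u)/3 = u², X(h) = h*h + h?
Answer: 1849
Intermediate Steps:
X(h) = h + h² (X(h) = h² + h = h + h²)
m(P) = (1 + P)²
H(u) = -3*u²
(46 + H(m(X(-1))))² = (46 - 3*(1 - (1 - 1))⁴)² = (46 - 3*(1 - 1*0)⁴)² = (46 - 3*(1 + 0)⁴)² = (46 - 3*(1²)²)² = (46 - 3*1²)² = (46 - 3*1)² = (46 - 3)² = 43² = 1849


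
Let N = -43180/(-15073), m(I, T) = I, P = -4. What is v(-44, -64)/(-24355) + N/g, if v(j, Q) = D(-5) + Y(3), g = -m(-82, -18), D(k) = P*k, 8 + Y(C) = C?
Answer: 103310911/3010243903 ≈ 0.034320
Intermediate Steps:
Y(C) = -8 + C
N = 43180/15073 (N = -43180*(-1/15073) = 43180/15073 ≈ 2.8647)
D(k) = -4*k
g = 82 (g = -1*(-82) = 82)
v(j, Q) = 15 (v(j, Q) = -4*(-5) + (-8 + 3) = 20 - 5 = 15)
v(-44, -64)/(-24355) + N/g = 15/(-24355) + (43180/15073)/82 = 15*(-1/24355) + (43180/15073)*(1/82) = -3/4871 + 21590/617993 = 103310911/3010243903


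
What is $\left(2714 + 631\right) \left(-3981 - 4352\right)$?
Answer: $-27873885$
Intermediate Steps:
$\left(2714 + 631\right) \left(-3981 - 4352\right) = 3345 \left(-8333\right) = -27873885$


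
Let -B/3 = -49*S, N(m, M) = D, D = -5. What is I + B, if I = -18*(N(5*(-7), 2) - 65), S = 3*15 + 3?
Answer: 8316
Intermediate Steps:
N(m, M) = -5
S = 48 (S = 45 + 3 = 48)
I = 1260 (I = -18*(-5 - 65) = -18*(-70) = 1260)
B = 7056 (B = -(-3)*49*48 = -(-3)*2352 = -3*(-2352) = 7056)
I + B = 1260 + 7056 = 8316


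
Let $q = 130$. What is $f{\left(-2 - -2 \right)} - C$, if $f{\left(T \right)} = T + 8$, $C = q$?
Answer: $-122$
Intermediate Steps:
$C = 130$
$f{\left(T \right)} = 8 + T$
$f{\left(-2 - -2 \right)} - C = \left(8 - 0\right) - 130 = \left(8 + \left(-2 + 2\right)\right) - 130 = \left(8 + 0\right) - 130 = 8 - 130 = -122$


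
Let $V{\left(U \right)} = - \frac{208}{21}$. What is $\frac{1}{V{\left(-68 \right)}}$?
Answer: $- \frac{21}{208} \approx -0.10096$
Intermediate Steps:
$V{\left(U \right)} = - \frac{208}{21}$ ($V{\left(U \right)} = \left(-208\right) \frac{1}{21} = - \frac{208}{21}$)
$\frac{1}{V{\left(-68 \right)}} = \frac{1}{- \frac{208}{21}} = - \frac{21}{208}$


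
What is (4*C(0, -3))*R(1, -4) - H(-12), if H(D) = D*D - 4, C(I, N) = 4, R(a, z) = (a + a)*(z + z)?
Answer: -396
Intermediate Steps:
R(a, z) = 4*a*z (R(a, z) = (2*a)*(2*z) = 4*a*z)
H(D) = -4 + D**2 (H(D) = D**2 - 4 = -4 + D**2)
(4*C(0, -3))*R(1, -4) - H(-12) = (4*4)*(4*1*(-4)) - (-4 + (-12)**2) = 16*(-16) - (-4 + 144) = -256 - 1*140 = -256 - 140 = -396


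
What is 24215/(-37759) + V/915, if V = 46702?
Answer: 28545313/566385 ≈ 50.399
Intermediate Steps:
24215/(-37759) + V/915 = 24215/(-37759) + 46702/915 = 24215*(-1/37759) + 46702*(1/915) = -24215/37759 + 46702/915 = 28545313/566385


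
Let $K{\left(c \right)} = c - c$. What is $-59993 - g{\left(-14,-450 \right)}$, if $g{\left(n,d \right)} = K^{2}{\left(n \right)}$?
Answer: $-59993$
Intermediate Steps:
$K{\left(c \right)} = 0$
$g{\left(n,d \right)} = 0$ ($g{\left(n,d \right)} = 0^{2} = 0$)
$-59993 - g{\left(-14,-450 \right)} = -59993 - 0 = -59993 + 0 = -59993$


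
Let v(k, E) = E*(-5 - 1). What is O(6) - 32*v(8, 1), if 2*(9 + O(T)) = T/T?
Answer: 367/2 ≈ 183.50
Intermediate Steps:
v(k, E) = -6*E (v(k, E) = E*(-6) = -6*E)
O(T) = -17/2 (O(T) = -9 + (T/T)/2 = -9 + (½)*1 = -9 + ½ = -17/2)
O(6) - 32*v(8, 1) = -17/2 - (-192) = -17/2 - 32*(-6) = -17/2 + 192 = 367/2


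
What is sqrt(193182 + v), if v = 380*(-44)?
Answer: sqrt(176462) ≈ 420.07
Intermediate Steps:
v = -16720
sqrt(193182 + v) = sqrt(193182 - 16720) = sqrt(176462)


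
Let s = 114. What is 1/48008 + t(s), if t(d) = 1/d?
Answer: 24061/2736456 ≈ 0.0087928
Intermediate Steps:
1/48008 + t(s) = 1/48008 + 1/114 = 24061/2736456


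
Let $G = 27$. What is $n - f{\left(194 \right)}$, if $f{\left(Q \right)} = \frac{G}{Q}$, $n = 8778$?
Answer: $\frac{1702905}{194} \approx 8777.9$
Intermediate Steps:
$f{\left(Q \right)} = \frac{27}{Q}$
$n - f{\left(194 \right)} = 8778 - \frac{27}{194} = \frac{1702905}{194}$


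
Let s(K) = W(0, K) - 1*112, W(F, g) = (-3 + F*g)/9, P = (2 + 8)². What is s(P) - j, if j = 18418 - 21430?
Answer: 8699/3 ≈ 2899.7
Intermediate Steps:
P = 100 (P = 10² = 100)
W(F, g) = -⅓ + F*g/9 (W(F, g) = (-3 + F*g)*(⅑) = -⅓ + F*g/9)
s(K) = -337/3 (s(K) = (-⅓ + (⅑)*0*K) - 1*112 = (-⅓ + 0) - 112 = -⅓ - 112 = -337/3)
j = -3012
s(P) - j = -337/3 - 1*(-3012) = -337/3 + 3012 = 8699/3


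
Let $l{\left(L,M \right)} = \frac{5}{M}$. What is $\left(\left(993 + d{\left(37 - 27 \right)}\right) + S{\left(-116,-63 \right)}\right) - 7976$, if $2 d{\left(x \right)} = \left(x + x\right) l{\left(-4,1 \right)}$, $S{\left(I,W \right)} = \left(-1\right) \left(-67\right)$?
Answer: $-6866$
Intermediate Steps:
$S{\left(I,W \right)} = 67$
$d{\left(x \right)} = 5 x$ ($d{\left(x \right)} = \frac{\left(x + x\right) \frac{5}{1}}{2} = \frac{2 x 5 \cdot 1}{2} = \frac{2 x 5}{2} = \frac{10 x}{2} = 5 x$)
$\left(\left(993 + d{\left(37 - 27 \right)}\right) + S{\left(-116,-63 \right)}\right) - 7976 = \left(\left(993 + 5 \left(37 - 27\right)\right) + 67\right) - 7976 = \left(\left(993 + 5 \cdot 10\right) + 67\right) - 7976 = \left(\left(993 + 50\right) + 67\right) - 7976 = \left(1043 + 67\right) - 7976 = 1110 - 7976 = -6866$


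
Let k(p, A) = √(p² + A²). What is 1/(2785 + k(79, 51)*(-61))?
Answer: -2785/25144857 - 61*√8842/25144857 ≈ -0.00033887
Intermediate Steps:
k(p, A) = √(A² + p²)
1/(2785 + k(79, 51)*(-61)) = 1/(2785 + √(51² + 79²)*(-61)) = 1/(2785 + √(2601 + 6241)*(-61)) = 1/(2785 + √8842*(-61)) = 1/(2785 - 61*√8842)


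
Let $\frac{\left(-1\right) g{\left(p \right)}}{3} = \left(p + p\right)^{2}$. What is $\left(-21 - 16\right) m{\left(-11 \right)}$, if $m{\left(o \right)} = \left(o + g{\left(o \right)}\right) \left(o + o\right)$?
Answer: $-1190882$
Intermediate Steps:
$g{\left(p \right)} = - 12 p^{2}$ ($g{\left(p \right)} = - 3 \left(p + p\right)^{2} = - 3 \left(2 p\right)^{2} = - 3 \cdot 4 p^{2} = - 12 p^{2}$)
$m{\left(o \right)} = 2 o \left(o - 12 o^{2}\right)$ ($m{\left(o \right)} = \left(o - 12 o^{2}\right) \left(o + o\right) = \left(o - 12 o^{2}\right) 2 o = 2 o \left(o - 12 o^{2}\right)$)
$\left(-21 - 16\right) m{\left(-11 \right)} = \left(-21 - 16\right) \left(-11\right)^{2} \left(2 - -264\right) = \left(-21 - 16\right) 121 \left(2 + 264\right) = - 37 \cdot 121 \cdot 266 = \left(-37\right) 32186 = -1190882$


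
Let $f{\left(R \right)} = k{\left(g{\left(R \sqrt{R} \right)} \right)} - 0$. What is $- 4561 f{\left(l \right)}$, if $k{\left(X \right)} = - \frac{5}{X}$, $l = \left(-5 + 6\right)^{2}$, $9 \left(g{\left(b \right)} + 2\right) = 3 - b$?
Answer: $- \frac{205245}{16} \approx -12828.0$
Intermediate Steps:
$g{\left(b \right)} = - \frac{5}{3} - \frac{b}{9}$ ($g{\left(b \right)} = -2 + \frac{3 - b}{9} = -2 - \left(- \frac{1}{3} + \frac{b}{9}\right) = - \frac{5}{3} - \frac{b}{9}$)
$l = 1$ ($l = 1^{2} = 1$)
$f{\left(R \right)} = - \frac{5}{- \frac{5}{3} - \frac{R^{\frac{3}{2}}}{9}}$ ($f{\left(R \right)} = - \frac{5}{- \frac{5}{3} - \frac{R \sqrt{R}}{9}} - 0 = - \frac{5}{- \frac{5}{3} - \frac{R^{\frac{3}{2}}}{9}} + 0 = - \frac{5}{- \frac{5}{3} - \frac{R^{\frac{3}{2}}}{9}}$)
$- 4561 f{\left(l \right)} = - 4561 \frac{45}{15 + 1^{\frac{3}{2}}} = - 4561 \frac{45}{15 + 1} = - 4561 \cdot \frac{45}{16} = - 4561 \cdot 45 \cdot \frac{1}{16} = \left(-4561\right) \frac{45}{16} = - \frac{205245}{16}$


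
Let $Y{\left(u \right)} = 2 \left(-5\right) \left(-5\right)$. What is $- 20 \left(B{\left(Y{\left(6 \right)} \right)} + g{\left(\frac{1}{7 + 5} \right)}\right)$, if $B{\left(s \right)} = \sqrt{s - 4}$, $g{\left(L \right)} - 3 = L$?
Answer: $- \frac{185}{3} - 20 \sqrt{46} \approx -197.31$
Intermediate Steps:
$Y{\left(u \right)} = 50$ ($Y{\left(u \right)} = \left(-10\right) \left(-5\right) = 50$)
$g{\left(L \right)} = 3 + L$
$B{\left(s \right)} = \sqrt{-4 + s}$
$- 20 \left(B{\left(Y{\left(6 \right)} \right)} + g{\left(\frac{1}{7 + 5} \right)}\right) = - 20 \left(\sqrt{-4 + 50} + \left(3 + \frac{1}{7 + 5}\right)\right) = - 20 \left(\sqrt{46} + \left(3 + \frac{1}{12}\right)\right) = - 20 \left(\sqrt{46} + \frac{37}{12}\right) = - 20 \left(\frac{37}{12} + \sqrt{46}\right) = - \frac{185}{3} - 20 \sqrt{46}$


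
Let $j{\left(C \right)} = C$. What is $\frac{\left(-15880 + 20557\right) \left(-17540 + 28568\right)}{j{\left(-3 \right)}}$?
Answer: $-17192652$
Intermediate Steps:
$\frac{\left(-15880 + 20557\right) \left(-17540 + 28568\right)}{j{\left(-3 \right)}} = \frac{\left(-15880 + 20557\right) \left(-17540 + 28568\right)}{-3} = 4677 \cdot 11028 \left(- \frac{1}{3}\right) = 51577956 \left(- \frac{1}{3}\right) = -17192652$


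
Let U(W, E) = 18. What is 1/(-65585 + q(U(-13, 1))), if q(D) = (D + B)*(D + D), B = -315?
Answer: -1/76277 ≈ -1.3110e-5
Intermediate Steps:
q(D) = 2*D*(-315 + D) (q(D) = (D - 315)*(D + D) = (-315 + D)*(2*D) = 2*D*(-315 + D))
1/(-65585 + q(U(-13, 1))) = 1/(-65585 + 2*18*(-315 + 18)) = 1/(-65585 + 2*18*(-297)) = 1/(-65585 - 10692) = 1/(-76277) = -1/76277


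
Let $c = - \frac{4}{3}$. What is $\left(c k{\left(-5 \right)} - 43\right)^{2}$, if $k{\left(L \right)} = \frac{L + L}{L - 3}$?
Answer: $\frac{17956}{9} \approx 1995.1$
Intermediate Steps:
$k{\left(L \right)} = \frac{2 L}{-3 + L}$
$c = - \frac{4}{3}$ ($c = \left(-4\right) \frac{1}{3} = - \frac{4}{3} \approx -1.3333$)
$\left(c k{\left(-5 \right)} - 43\right)^{2} = \left(- \frac{4 \cdot 2 \left(-5\right) \frac{1}{-3 - 5}}{3} - 43\right)^{2} = \left(- \frac{4 \cdot 2 \left(-5\right) \frac{1}{-8}}{3} - 43\right)^{2} = \left(- \frac{4 \cdot 2 \left(-5\right) \left(- \frac{1}{8}\right)}{3} - 43\right)^{2} = \left(\left(- \frac{4}{3}\right) \frac{5}{4} - 43\right)^{2} = \left(- \frac{5}{3} - 43\right)^{2} = \left(- \frac{134}{3}\right)^{2} = \frac{17956}{9}$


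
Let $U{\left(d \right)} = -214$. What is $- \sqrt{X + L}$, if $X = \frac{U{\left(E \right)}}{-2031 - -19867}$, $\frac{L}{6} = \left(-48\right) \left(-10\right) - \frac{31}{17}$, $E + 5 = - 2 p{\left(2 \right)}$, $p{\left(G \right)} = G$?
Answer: $- \frac{\sqrt{1345780822022}}{21658} \approx -53.563$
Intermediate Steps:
$E = -9$ ($E = -5 - 4 = -9$)
$L = \frac{48774}{17}$ ($L = 6 \left(\left(-48\right) \left(-10\right) - \frac{31}{17}\right) = 6 \left(480 - \frac{31}{17}\right) = 6 \cdot \frac{8129}{17} = \frac{48774}{17} \approx 2869.1$)
$X = - \frac{107}{8918}$ ($X = - \frac{214}{-2031 - -19867} = - \frac{214}{-2031 + 19867} = - \frac{214}{17836} = \left(-214\right) \frac{1}{17836} = - \frac{107}{8918} \approx -0.011998$)
$- \sqrt{X + L} = - \sqrt{- \frac{107}{8918} + \frac{48774}{17}} = - \sqrt{\frac{434964713}{151606}} = - \frac{\sqrt{1345780822022}}{21658}$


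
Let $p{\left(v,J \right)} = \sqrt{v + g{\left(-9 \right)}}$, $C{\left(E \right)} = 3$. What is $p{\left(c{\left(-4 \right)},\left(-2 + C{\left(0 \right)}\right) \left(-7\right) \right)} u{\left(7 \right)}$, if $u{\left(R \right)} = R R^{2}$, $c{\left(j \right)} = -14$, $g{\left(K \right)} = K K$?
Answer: $343 \sqrt{67} \approx 2807.6$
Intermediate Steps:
$g{\left(K \right)} = K^{2}$
$u{\left(R \right)} = R^{3}$
$p{\left(v,J \right)} = \sqrt{81 + v}$ ($p{\left(v,J \right)} = \sqrt{v + \left(-9\right)^{2}} = \sqrt{v + 81} = \sqrt{81 + v}$)
$p{\left(c{\left(-4 \right)},\left(-2 + C{\left(0 \right)}\right) \left(-7\right) \right)} u{\left(7 \right)} = \sqrt{81 - 14} \cdot 7^{3} = \sqrt{67} \cdot 343 = 343 \sqrt{67}$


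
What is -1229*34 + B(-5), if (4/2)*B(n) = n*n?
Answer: -83547/2 ≈ -41774.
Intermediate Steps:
B(n) = n²/2 (B(n) = (n*n)/2 = n²/2)
-1229*34 + B(-5) = -1229*34 + (½)*(-5)² = -41786 + (½)*25 = -41786 + 25/2 = -83547/2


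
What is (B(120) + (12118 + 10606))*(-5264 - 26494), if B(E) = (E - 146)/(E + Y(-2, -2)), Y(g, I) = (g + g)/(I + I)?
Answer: -87321098124/121 ≈ -7.2166e+8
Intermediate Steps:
Y(g, I) = g/I (Y(g, I) = (2*g)/((2*I)) = (2*g)*(1/(2*I)) = g/I)
B(E) = (-146 + E)/(1 + E) (B(E) = (E - 146)/(E - 2/(-2)) = (-146 + E)/(E - 2*(-½)) = (-146 + E)/(E + 1) = (-146 + E)/(1 + E))
(B(120) + (12118 + 10606))*(-5264 - 26494) = ((-146 + 120)/(1 + 120) + (12118 + 10606))*(-5264 - 26494) = (-26/121 + 22724)*(-31758) = (2749578/121)*(-31758) = -87321098124/121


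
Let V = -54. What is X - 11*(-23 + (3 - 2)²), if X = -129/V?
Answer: 4399/18 ≈ 244.39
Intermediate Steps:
X = 43/18 (X = -129/(-54) = -129*(-1/54) = 43/18 ≈ 2.3889)
X - 11*(-23 + (3 - 2)²) = 43/18 - 11*(-23 + (3 - 2)²) = 43/18 - 11*(-23 + 1²) = 43/18 - 11*(-23 + 1) = 43/18 - 11*(-22) = 43/18 + 242 = 4399/18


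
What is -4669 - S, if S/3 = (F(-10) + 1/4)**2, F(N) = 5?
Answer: -76027/16 ≈ -4751.7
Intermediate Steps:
S = 1323/16 (S = 3*(5 + 1/4)**2 = 3*(21/4)**2 = 3*(441/16) = 1323/16 ≈ 82.688)
-4669 - S = -4669 - 1*1323/16 = -4669 - 1323/16 = -76027/16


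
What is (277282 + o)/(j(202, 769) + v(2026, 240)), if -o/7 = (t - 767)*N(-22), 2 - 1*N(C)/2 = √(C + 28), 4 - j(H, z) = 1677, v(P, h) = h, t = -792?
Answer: -320934/1433 + 21826*√6/1433 ≈ -186.65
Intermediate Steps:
j(H, z) = -1673 (j(H, z) = 4 - 1*1677 = 4 - 1677 = -1673)
N(C) = 4 - 2*√(28 + C) (N(C) = 4 - 2*√(C + 28) = 4 - 2*√(28 + C))
o = 43652 - 21826*√6 (o = -7*(-792 - 767)*(4 - 2*√(28 - 22)) = -(-10913)*(4 - 2*√6) = -7*(-6236 + 3118*√6) = 43652 - 21826*√6 ≈ -9810.6)
(277282 + o)/(j(202, 769) + v(2026, 240)) = (277282 + (43652 - 21826*√6))/(-1673 + 240) = (320934 - 21826*√6)/(-1433) = (320934 - 21826*√6)*(-1/1433) = -320934/1433 + 21826*√6/1433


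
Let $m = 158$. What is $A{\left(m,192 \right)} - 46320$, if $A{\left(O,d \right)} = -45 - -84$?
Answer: $-46281$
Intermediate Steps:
$A{\left(O,d \right)} = 39$ ($A{\left(O,d \right)} = -45 + 84 = 39$)
$A{\left(m,192 \right)} - 46320 = 39 - 46320 = -46281$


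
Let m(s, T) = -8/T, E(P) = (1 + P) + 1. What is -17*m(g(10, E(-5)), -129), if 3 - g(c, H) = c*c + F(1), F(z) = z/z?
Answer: -136/129 ≈ -1.0543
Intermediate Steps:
F(z) = 1
E(P) = 2 + P
g(c, H) = 2 - c² (g(c, H) = 3 - (c*c + 1) = 3 - (c² + 1) = 3 - (1 + c²) = 3 + (-1 - c²) = 2 - c²)
-17*m(g(10, E(-5)), -129) = -(-136)/(-129) = -(-136)*(-1)/129 = -17*8/129 = -136/129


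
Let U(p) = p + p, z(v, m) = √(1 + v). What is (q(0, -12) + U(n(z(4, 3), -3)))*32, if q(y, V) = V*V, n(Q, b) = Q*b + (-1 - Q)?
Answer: 4544 - 256*√5 ≈ 3971.6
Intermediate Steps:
n(Q, b) = -1 - Q + Q*b
U(p) = 2*p
q(y, V) = V²
(q(0, -12) + U(n(z(4, 3), -3)))*32 = ((-12)² + 2*(-1 - √(1 + 4) + √(1 + 4)*(-3)))*32 = (144 + 2*(-1 - √5 + √5*(-3)))*32 = (144 + 2*(-1 - √5 - 3*√5))*32 = (144 + 2*(-1 - 4*√5))*32 = (144 + (-2 - 8*√5))*32 = (142 - 8*√5)*32 = 4544 - 256*√5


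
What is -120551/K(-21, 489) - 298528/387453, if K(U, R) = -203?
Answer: 46647245419/78652959 ≈ 593.08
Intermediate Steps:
-120551/K(-21, 489) - 298528/387453 = -120551/(-203) - 298528/387453 = -120551*(-1/203) - 298528*1/387453 = 120551/203 - 298528/387453 = 46647245419/78652959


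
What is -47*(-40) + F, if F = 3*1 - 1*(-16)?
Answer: 1899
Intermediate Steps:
F = 19 (F = 3 + 16 = 19)
-47*(-40) + F = -47*(-40) + 19 = 1880 + 19 = 1899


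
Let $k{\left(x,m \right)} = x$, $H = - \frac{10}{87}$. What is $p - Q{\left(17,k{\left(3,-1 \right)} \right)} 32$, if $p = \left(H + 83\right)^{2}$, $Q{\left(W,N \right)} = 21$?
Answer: $\frac{46912153}{7569} \approx 6197.9$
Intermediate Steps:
$H = - \frac{10}{87}$ ($H = \left(-10\right) \frac{1}{87} = - \frac{10}{87} \approx -0.11494$)
$p = \frac{51998521}{7569}$ ($p = \left(- \frac{10}{87} + 83\right)^{2} = \left(\frac{7211}{87}\right)^{2} = \frac{51998521}{7569} \approx 6869.9$)
$p - Q{\left(17,k{\left(3,-1 \right)} \right)} 32 = \frac{51998521}{7569} - 21 \cdot 32 = \frac{51998521}{7569} - 672 = \frac{46912153}{7569}$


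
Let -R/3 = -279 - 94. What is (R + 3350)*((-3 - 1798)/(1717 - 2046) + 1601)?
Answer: 2362000570/329 ≈ 7.1793e+6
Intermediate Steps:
R = 1119 (R = -3*(-279 - 94) = -3*(-373) = 1119)
(R + 3350)*((-3 - 1798)/(1717 - 2046) + 1601) = (1119 + 3350)*((-3 - 1798)/(1717 - 2046) + 1601) = 4469*(-1801/(-329) + 1601) = 4469*(-1801*(-1/329) + 1601) = 4469*(1801/329 + 1601) = 4469*(528530/329) = 2362000570/329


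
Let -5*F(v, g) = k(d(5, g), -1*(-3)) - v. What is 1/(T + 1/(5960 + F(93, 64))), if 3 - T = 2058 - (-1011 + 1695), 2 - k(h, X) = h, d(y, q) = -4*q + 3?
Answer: -29638/40633693 ≈ -0.00072940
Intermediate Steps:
d(y, q) = 3 - 4*q
k(h, X) = 2 - h
F(v, g) = 1/5 - 4*g/5 + v/5 (F(v, g) = -((2 - (3 - 4*g)) - v)/5 = -((2 + (-3 + 4*g)) - v)/5 = -((-1 + 4*g) - v)/5 = -(-1 - v + 4*g)/5 = 1/5 - 4*g/5 + v/5)
T = -1371 (T = 3 - (2058 - (-1011 + 1695)) = 3 - (2058 - 1*684) = 3 - (2058 - 684) = 3 - 1*1374 = 3 - 1374 = -1371)
1/(T + 1/(5960 + F(93, 64))) = 1/(-1371 + 1/(5960 + (1/5 - 4/5*64 + (1/5)*93))) = 1/(-1371 + 1/(5960 + (1/5 - 256/5 + 93/5))) = 1/(-1371 + 1/(5960 - 162/5)) = 1/(-1371 + 1/(29638/5)) = 1/(-1371 + 5/29638) = 1/(-40633693/29638) = -29638/40633693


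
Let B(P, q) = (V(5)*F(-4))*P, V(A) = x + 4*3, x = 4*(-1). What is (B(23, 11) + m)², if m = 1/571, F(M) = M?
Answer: 176614265025/326041 ≈ 5.4169e+5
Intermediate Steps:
x = -4
V(A) = 8 (V(A) = -4 + 4*3 = -4 + 12 = 8)
m = 1/571 ≈ 0.0017513
B(P, q) = -32*P (B(P, q) = (8*(-4))*P = -32*P)
(B(23, 11) + m)² = (-32*23 + 1/571)² = (-736 + 1/571)² = (-420255/571)² = 176614265025/326041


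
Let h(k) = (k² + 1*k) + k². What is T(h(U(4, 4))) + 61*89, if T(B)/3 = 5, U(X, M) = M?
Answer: 5444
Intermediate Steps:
h(k) = k + 2*k² (h(k) = (k² + k) + k² = (k + k²) + k² = k + 2*k²)
T(B) = 15 (T(B) = 3*5 = 15)
T(h(U(4, 4))) + 61*89 = 15 + 61*89 = 15 + 5429 = 5444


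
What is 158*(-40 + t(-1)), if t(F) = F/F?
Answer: -6162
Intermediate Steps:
t(F) = 1
158*(-40 + t(-1)) = 158*(-40 + 1) = 158*(-39) = -6162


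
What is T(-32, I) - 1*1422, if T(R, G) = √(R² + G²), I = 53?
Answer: -1422 + √3833 ≈ -1360.1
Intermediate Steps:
T(R, G) = √(G² + R²)
T(-32, I) - 1*1422 = √(53² + (-32)²) - 1*1422 = √(2809 + 1024) - 1422 = √3833 - 1422 = -1422 + √3833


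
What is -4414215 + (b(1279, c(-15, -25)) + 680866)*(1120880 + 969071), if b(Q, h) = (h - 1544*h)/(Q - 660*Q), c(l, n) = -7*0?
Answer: 1422972163351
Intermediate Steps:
c(l, n) = 0
b(Q, h) = 1543*h/(659*Q) (b(Q, h) = (-1543*h)/((-659*Q)) = (-1543*h)*(-1/(659*Q)) = 1543*h/(659*Q))
-4414215 + (b(1279, c(-15, -25)) + 680866)*(1120880 + 969071) = -4414215 + ((1543/659)*0/1279 + 680866)*(1120880 + 969071) = -4414215 + ((1543/659)*0*(1/1279) + 680866)*2089951 = -4414215 + (0 + 680866)*2089951 = -4414215 + 680866*2089951 = -4414215 + 1422976577566 = 1422972163351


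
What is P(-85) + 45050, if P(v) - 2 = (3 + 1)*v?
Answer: 44712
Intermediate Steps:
P(v) = 2 + 4*v (P(v) = 2 + (3 + 1)*v = 2 + 4*v)
P(-85) + 45050 = (2 + 4*(-85)) + 45050 = (2 - 340) + 45050 = -338 + 45050 = 44712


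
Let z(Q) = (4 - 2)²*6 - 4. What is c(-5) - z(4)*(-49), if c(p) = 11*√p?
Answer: 980 + 11*I*√5 ≈ 980.0 + 24.597*I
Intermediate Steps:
z(Q) = 20 (z(Q) = 2²*6 - 4 = 4*6 - 4 = 24 - 4 = 20)
c(-5) - z(4)*(-49) = 11*√(-5) - 20*(-49) = 11*(I*√5) - 1*(-980) = 11*I*√5 + 980 = 980 + 11*I*√5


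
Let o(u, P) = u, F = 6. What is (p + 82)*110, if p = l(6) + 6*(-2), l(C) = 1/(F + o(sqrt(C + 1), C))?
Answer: 223960/29 - 110*sqrt(7)/29 ≈ 7712.7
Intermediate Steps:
l(C) = 1/(6 + sqrt(1 + C)) (l(C) = 1/(6 + sqrt(C + 1)) = 1/(6 + sqrt(1 + C)))
p = -12 + 1/(6 + sqrt(7)) (p = 1/(6 + sqrt(1 + 6)) + 6*(-2) = 1/(6 + sqrt(7)) - 12 = -12 + 1/(6 + sqrt(7)) ≈ -11.884)
(p + 82)*110 = ((-342/29 - sqrt(7)/29) + 82)*110 = (2036/29 - sqrt(7)/29)*110 = 223960/29 - 110*sqrt(7)/29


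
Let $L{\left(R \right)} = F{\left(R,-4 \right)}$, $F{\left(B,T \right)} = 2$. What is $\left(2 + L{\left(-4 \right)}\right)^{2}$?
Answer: $16$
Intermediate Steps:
$L{\left(R \right)} = 2$
$\left(2 + L{\left(-4 \right)}\right)^{2} = \left(2 + 2\right)^{2} = 4^{2} = 16$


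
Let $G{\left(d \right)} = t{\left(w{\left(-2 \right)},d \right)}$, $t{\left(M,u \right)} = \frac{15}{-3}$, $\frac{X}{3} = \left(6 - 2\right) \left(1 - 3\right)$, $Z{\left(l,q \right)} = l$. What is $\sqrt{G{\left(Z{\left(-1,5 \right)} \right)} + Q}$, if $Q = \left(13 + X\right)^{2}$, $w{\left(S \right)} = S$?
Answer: $2 \sqrt{29} \approx 10.77$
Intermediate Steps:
$X = -24$ ($X = 3 \left(6 - 2\right) \left(1 - 3\right) = 3 \cdot 4 \left(-2\right) = 3 \left(-8\right) = -24$)
$t{\left(M,u \right)} = -5$ ($t{\left(M,u \right)} = 15 \left(- \frac{1}{3}\right) = -5$)
$G{\left(d \right)} = -5$
$Q = 121$ ($Q = \left(13 - 24\right)^{2} = \left(-11\right)^{2} = 121$)
$\sqrt{G{\left(Z{\left(-1,5 \right)} \right)} + Q} = \sqrt{-5 + 121} = \sqrt{116} = 2 \sqrt{29}$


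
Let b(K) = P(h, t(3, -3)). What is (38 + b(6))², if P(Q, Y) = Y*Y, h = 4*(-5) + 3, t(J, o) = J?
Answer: 2209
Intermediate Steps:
h = -17 (h = -20 + 3 = -17)
P(Q, Y) = Y²
b(K) = 9 (b(K) = 3² = 9)
(38 + b(6))² = (38 + 9)² = 47² = 2209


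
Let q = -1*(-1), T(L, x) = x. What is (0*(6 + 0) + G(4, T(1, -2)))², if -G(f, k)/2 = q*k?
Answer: 16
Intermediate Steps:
q = 1
G(f, k) = -2*k
(0*(6 + 0) + G(4, T(1, -2)))² = (0*(6 + 0) - 2*(-2))² = (0*6 + 4)² = (0 + 4)² = 4² = 16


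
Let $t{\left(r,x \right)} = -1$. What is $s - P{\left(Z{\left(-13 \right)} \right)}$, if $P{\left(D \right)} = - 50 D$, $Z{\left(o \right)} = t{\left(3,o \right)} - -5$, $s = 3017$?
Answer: $3217$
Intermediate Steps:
$Z{\left(o \right)} = 4$ ($Z{\left(o \right)} = -1 - -5 = -1 + 5 = 4$)
$s - P{\left(Z{\left(-13 \right)} \right)} = 3017 - \left(-50\right) 4 = 3017 - -200 = 3017 + 200 = 3217$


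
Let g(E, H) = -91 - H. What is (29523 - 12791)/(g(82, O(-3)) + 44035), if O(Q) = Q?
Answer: 16732/43947 ≈ 0.38073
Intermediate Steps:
(29523 - 12791)/(g(82, O(-3)) + 44035) = (29523 - 12791)/((-91 - 1*(-3)) + 44035) = 16732/((-91 + 3) + 44035) = 16732/(-88 + 44035) = 16732/43947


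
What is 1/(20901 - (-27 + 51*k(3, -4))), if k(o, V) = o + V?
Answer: 1/20979 ≈ 4.7667e-5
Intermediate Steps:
k(o, V) = V + o
1/(20901 - (-27 + 51*k(3, -4))) = 1/(20901 - (-27 + 51*(-4 + 3))) = 1/(20901 - (-27 + 51*(-1))) = 1/(20901 - (-27 - 51)) = 1/(20901 - 1*(-78)) = 1/(20901 + 78) = 1/20979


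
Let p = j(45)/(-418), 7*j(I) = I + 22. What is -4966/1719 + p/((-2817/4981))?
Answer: -23478061/8242542 ≈ -2.8484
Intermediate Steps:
j(I) = 22/7 + I/7 (j(I) = (I + 22)/7 = (22 + I)/7 = 22/7 + I/7)
p = -67/2926 (p = (22/7 + (⅐)*45)/(-418) = (22/7 + 45/7)*(-1/418) = (67/7)*(-1/418) = -67/2926 ≈ -0.022898)
-4966/1719 + p/((-2817/4981)) = -4966/1719 - 67/(2926*((-2817/4981))) = -4966*1/1719 - 67/(2926*((-2817*1/4981))) = -26/9 - 67/(2926*(-2817/4981)) = -26/9 - 67/2926*(-4981/2817) = -26/9 + 333727/8242542 = -23478061/8242542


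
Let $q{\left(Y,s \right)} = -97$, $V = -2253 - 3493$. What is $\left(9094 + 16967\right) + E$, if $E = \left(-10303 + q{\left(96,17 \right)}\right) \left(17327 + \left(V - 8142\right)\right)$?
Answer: $-35739539$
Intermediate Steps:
$V = -5746$ ($V = -2253 - 3493 = -5746$)
$E = -35765600$ ($E = \left(-10303 - 97\right) \left(17327 - 13888\right) = - 10400 \left(17327 - 13888\right) = \left(-10400\right) 3439 = -35765600$)
$\left(9094 + 16967\right) + E = \left(9094 + 16967\right) - 35765600 = 26061 - 35765600 = -35739539$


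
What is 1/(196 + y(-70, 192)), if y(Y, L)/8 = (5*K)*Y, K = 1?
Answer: -1/2604 ≈ -0.00038402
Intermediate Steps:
y(Y, L) = 40*Y (y(Y, L) = 8*((5*1)*Y) = 8*(5*Y) = 40*Y)
1/(196 + y(-70, 192)) = 1/(196 + 40*(-70)) = 1/(196 - 2800) = 1/(-2604) = -1/2604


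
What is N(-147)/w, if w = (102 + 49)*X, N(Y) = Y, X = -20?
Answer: 147/3020 ≈ 0.048675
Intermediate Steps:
w = -3020 (w = (102 + 49)*(-20) = 151*(-20) = -3020)
N(-147)/w = -147/(-3020) = -147*(-1/3020) = 147/3020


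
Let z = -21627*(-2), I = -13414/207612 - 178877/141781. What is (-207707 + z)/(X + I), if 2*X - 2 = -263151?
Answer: 1210186479089079/968247985183618 ≈ 1.2499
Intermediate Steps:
X = -263149/2 (X = 1 + (½)*(-263151) = 1 - 263151/2 = -263149/2 ≈ -1.3157e+5)
I = -19519431029/14717718486 (I = -13414*1/207612 - 178877*1/141781 = -6707/103806 - 178877/141781 = -19519431029/14717718486 ≈ -1.3263)
z = 43254
(-207707 + z)/(X + I) = (-207707 + 43254)/(-263149/2 - 19519431029/14717718486) = -164453/(-968247985183618/7358859243) = -164453*(-7358859243/968247985183618) = 1210186479089079/968247985183618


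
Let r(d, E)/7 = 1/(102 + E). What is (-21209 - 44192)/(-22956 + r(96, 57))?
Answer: 10398759/3649997 ≈ 2.8490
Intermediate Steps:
r(d, E) = 7/(102 + E)
(-21209 - 44192)/(-22956 + r(96, 57)) = (-21209 - 44192)/(-22956 + 7/(102 + 57)) = -65401/(-22956 + 7/159) = -65401/(-3649997/159) = -65401*(-159/3649997) = 10398759/3649997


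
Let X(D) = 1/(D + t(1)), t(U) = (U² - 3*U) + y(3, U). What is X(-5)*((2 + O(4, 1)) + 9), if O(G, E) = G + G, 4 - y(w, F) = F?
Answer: -19/4 ≈ -4.7500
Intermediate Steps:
y(w, F) = 4 - F
t(U) = 4 + U² - 4*U (t(U) = (U² - 3*U) + (4 - U) = 4 + U² - 4*U)
O(G, E) = 2*G
X(D) = 1/(1 + D) (X(D) = 1/(D + (4 + 1² - 4*1)) = 1/(D + (4 + 1 - 4)) = 1/(D + 1) = 1/(1 + D))
X(-5)*((2 + O(4, 1)) + 9) = ((2 + 2*4) + 9)/(1 - 5) = ((2 + 8) + 9)/(-4) = -(10 + 9)/4 = -¼*19 = -19/4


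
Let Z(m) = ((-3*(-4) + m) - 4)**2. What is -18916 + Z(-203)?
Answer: 19109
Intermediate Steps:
Z(m) = (8 + m)**2 (Z(m) = ((12 + m) - 4)**2 = (8 + m)**2)
-18916 + Z(-203) = -18916 + (8 - 203)**2 = -18916 + (-195)**2 = -18916 + 38025 = 19109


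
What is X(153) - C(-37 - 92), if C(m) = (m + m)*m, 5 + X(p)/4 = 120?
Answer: -32822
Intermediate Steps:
X(p) = 460 (X(p) = -20 + 4*120 = -20 + 480 = 460)
C(m) = 2*m² (C(m) = (2*m)*m = 2*m²)
X(153) - C(-37 - 92) = 460 - 2*(-37 - 92)² = 460 - 2*(-129)² = 460 - 2*16641 = 460 - 1*33282 = 460 - 33282 = -32822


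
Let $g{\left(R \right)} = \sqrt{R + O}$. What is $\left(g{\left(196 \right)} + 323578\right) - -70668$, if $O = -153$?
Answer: $394246 + \sqrt{43} \approx 3.9425 \cdot 10^{5}$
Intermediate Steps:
$g{\left(R \right)} = \sqrt{-153 + R}$ ($g{\left(R \right)} = \sqrt{R - 153} = \sqrt{-153 + R}$)
$\left(g{\left(196 \right)} + 323578\right) - -70668 = \left(\sqrt{-153 + 196} + 323578\right) - -70668 = \left(\sqrt{43} + 323578\right) + 70668 = \left(323578 + \sqrt{43}\right) + 70668 = 394246 + \sqrt{43}$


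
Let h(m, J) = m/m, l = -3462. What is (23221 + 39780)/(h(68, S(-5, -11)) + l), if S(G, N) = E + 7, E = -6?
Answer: -63001/3461 ≈ -18.203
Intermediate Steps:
S(G, N) = 1 (S(G, N) = -6 + 7 = 1)
h(m, J) = 1
(23221 + 39780)/(h(68, S(-5, -11)) + l) = (23221 + 39780)/(1 - 3462) = 63001/(-3461) = 63001*(-1/3461) = -63001/3461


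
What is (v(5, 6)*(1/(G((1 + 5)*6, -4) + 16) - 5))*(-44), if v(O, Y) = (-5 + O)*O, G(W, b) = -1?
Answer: 0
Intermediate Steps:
v(O, Y) = O*(-5 + O)
(v(5, 6)*(1/(G((1 + 5)*6, -4) + 16) - 5))*(-44) = ((5*(-5 + 5))*(1/(-1 + 16) - 5))*(-44) = ((5*0)*(1/15 - 5))*(-44) = (0*(1/15 - 5))*(-44) = (0*(-74/15))*(-44) = 0*(-44) = 0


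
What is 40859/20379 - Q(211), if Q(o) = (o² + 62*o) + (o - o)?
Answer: -1173850678/20379 ≈ -57601.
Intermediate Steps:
Q(o) = o² + 62*o (Q(o) = (o² + 62*o) + 0 = o² + 62*o)
40859/20379 - Q(211) = 40859/20379 - 211*(62 + 211) = 40859*(1/20379) - 211*273 = 40859/20379 - 1*57603 = 40859/20379 - 57603 = -1173850678/20379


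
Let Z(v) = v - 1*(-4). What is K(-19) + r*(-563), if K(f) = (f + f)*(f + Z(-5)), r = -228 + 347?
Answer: -66237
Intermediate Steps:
Z(v) = 4 + v (Z(v) = v + 4 = 4 + v)
r = 119
K(f) = 2*f*(-1 + f) (K(f) = (f + f)*(f + (4 - 5)) = (2*f)*(f - 1) = (2*f)*(-1 + f) = 2*f*(-1 + f))
K(-19) + r*(-563) = 2*(-19)*(-1 - 19) + 119*(-563) = 2*(-19)*(-20) - 66997 = 760 - 66997 = -66237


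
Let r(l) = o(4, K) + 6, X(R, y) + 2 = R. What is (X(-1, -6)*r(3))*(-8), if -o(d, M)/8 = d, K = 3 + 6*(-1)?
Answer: -624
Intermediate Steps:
X(R, y) = -2 + R
K = -3 (K = 3 - 6 = -3)
o(d, M) = -8*d
r(l) = -26 (r(l) = -8*4 + 6 = -32 + 6 = -26)
(X(-1, -6)*r(3))*(-8) = ((-2 - 1)*(-26))*(-8) = -3*(-26)*(-8) = 78*(-8) = -624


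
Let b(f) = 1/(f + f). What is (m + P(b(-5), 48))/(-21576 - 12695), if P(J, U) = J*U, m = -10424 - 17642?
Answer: 140354/171355 ≈ 0.81908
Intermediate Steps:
m = -28066
b(f) = 1/(2*f)
(m + P(b(-5), 48))/(-21576 - 12695) = (-28066 + ((½)/(-5))*48)/(-21576 - 12695) = (-28066 + ((½)*(-⅕))*48)/(-34271) = (-28066 - ⅒*48)*(-1/34271) = (-28066 - 24/5)*(-1/34271) = -140354/5*(-1/34271) = 140354/171355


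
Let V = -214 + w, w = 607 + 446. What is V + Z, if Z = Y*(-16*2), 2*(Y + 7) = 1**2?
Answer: 1047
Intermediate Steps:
w = 1053
Y = -13/2 (Y = -7 + (1/2)*1**2 = -7 + (1/2)*1 = -7 + 1/2 = -13/2 ≈ -6.5000)
V = 839 (V = -214 + 1053 = 839)
Z = 208 (Z = -(-104)*2 = -13/2*(-32) = 208)
V + Z = 839 + 208 = 1047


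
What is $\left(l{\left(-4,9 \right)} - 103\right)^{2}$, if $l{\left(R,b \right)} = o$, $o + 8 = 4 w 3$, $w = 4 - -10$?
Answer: $3249$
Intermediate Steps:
$w = 14$ ($w = 4 + 10 = 14$)
$o = 160$ ($o = -8 + 4 \cdot 14 \cdot 3 = -8 + 56 \cdot 3 = -8 + 168 = 160$)
$l{\left(R,b \right)} = 160$
$\left(l{\left(-4,9 \right)} - 103\right)^{2} = \left(160 - 103\right)^{2} = 57^{2} = 3249$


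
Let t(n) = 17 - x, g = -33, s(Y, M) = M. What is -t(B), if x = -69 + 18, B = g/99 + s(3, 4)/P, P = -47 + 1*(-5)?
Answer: -68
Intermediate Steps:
P = -52 (P = -47 - 5 = -52)
B = -16/39 (B = -33/99 + 4/(-52) = -33*1/99 + 4*(-1/52) = -1/3 - 1/13 = -16/39 ≈ -0.41026)
x = -51
t(n) = 68 (t(n) = 17 - 1*(-51) = 17 + 51 = 68)
-t(B) = -1*68 = -68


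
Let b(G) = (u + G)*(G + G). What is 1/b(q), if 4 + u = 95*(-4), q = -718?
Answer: 1/1582472 ≈ 6.3192e-7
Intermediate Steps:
u = -384 (u = -4 + 95*(-4) = -4 - 380 = -384)
b(G) = 2*G*(-384 + G) (b(G) = (-384 + G)*(G + G) = (-384 + G)*(2*G) = 2*G*(-384 + G))
1/b(q) = 1/(2*(-718)*(-384 - 718)) = 1/(2*(-718)*(-1102)) = 1/1582472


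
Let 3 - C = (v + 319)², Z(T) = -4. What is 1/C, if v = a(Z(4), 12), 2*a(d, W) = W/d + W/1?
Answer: -4/418597 ≈ -9.5557e-6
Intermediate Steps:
a(d, W) = W/2 + W/(2*d) (a(d, W) = (W/d + W/1)/2 = (W/d + W*1)/2 = (W/d + W)/2 = (W + W/d)/2 = W/2 + W/(2*d))
v = 9/2 (v = (½)*12*(1 - 4)/(-4) = (½)*12*(-¼)*(-3) = 9/2 ≈ 4.5000)
C = -418597/4 (C = 3 - (9/2 + 319)² = 3 - (647/2)² = 3 - 1*418609/4 = 3 - 418609/4 = -418597/4 ≈ -1.0465e+5)
1/C = 1/(-418597/4) = -4/418597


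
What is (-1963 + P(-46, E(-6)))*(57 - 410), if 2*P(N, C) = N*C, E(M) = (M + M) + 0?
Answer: 595511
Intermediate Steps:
E(M) = 2*M (E(M) = 2*M + 0 = 2*M)
P(N, C) = C*N/2 (P(N, C) = (N*C)/2 = (C*N)/2 = C*N/2)
(-1963 + P(-46, E(-6)))*(57 - 410) = (-1963 + (1/2)*(2*(-6))*(-46))*(57 - 410) = (-1963 + (1/2)*(-12)*(-46))*(-353) = (-1963 + 276)*(-353) = -1687*(-353) = 595511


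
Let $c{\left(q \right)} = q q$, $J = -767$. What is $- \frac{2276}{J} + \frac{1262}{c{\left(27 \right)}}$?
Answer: $\frac{2627158}{559143} \approx 4.6985$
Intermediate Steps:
$c{\left(q \right)} = q^{2}$
$- \frac{2276}{J} + \frac{1262}{c{\left(27 \right)}} = - \frac{2276}{-767} + \frac{1262}{27^{2}} = \left(-2276\right) \left(- \frac{1}{767}\right) + \frac{1262}{729} = \frac{2276}{767} + 1262 \cdot \frac{1}{729} = \frac{2276}{767} + \frac{1262}{729} = \frac{2627158}{559143}$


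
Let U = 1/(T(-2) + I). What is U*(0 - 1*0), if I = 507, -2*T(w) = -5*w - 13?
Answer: 0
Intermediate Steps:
T(w) = 13/2 + 5*w/2 (T(w) = -(-5*w - 13)/2 = -(-13 - 5*w)/2 = 13/2 + 5*w/2)
U = 2/1017 (U = 1/((13/2 + (5/2)*(-2)) + 507) = 1/((13/2 - 5) + 507) = 1/(3/2 + 507) = 1/(1017/2) = 2/1017 ≈ 0.0019666)
U*(0 - 1*0) = 2*(0 - 1*0)/1017 = 2*(0 + 0)/1017 = (2/1017)*0 = 0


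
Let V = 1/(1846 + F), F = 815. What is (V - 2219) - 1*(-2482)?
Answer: 699844/2661 ≈ 263.00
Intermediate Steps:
V = 1/2661 (V = 1/(1846 + 815) = 1/2661 ≈ 0.00037580)
(V - 2219) - 1*(-2482) = (1/2661 - 2219) - 1*(-2482) = -5904758/2661 + 2482 = 699844/2661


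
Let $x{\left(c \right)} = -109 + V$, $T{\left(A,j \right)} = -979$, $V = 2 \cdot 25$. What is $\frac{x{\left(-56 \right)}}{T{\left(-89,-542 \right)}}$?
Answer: $\frac{59}{979} \approx 0.060266$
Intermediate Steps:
$V = 50$
$x{\left(c \right)} = -59$ ($x{\left(c \right)} = -109 + 50 = -59$)
$\frac{x{\left(-56 \right)}}{T{\left(-89,-542 \right)}} = - \frac{59}{-979} = \left(-59\right) \left(- \frac{1}{979}\right) = \frac{59}{979}$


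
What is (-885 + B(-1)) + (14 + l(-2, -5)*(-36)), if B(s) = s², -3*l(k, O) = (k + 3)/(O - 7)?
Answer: -871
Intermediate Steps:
l(k, O) = -(3 + k)/(3*(-7 + O)) (l(k, O) = -(k + 3)/(3*(O - 7)) = -(3 + k)/(3*(-7 + O)))
(-885 + B(-1)) + (14 + l(-2, -5)*(-36)) = (-885 + (-1)²) + (14 + ((-3 - 1*(-2))/(3*(-7 - 5)))*(-36)) = (-885 + 1) + (14 + ((⅓)*(-3 + 2)/(-12))*(-36)) = -884 + (14 + ((⅓)*(-1/12)*(-1))*(-36)) = -884 + (14 + (1/36)*(-36)) = -884 + (14 - 1) = -884 + 13 = -871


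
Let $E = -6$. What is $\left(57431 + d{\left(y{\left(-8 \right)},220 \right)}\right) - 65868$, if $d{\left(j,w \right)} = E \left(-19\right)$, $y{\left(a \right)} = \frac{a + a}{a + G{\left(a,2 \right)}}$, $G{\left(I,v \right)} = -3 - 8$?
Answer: $-8323$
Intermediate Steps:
$G{\left(I,v \right)} = -11$ ($G{\left(I,v \right)} = -3 - 8 = -11$)
$y{\left(a \right)} = \frac{2 a}{-11 + a}$ ($y{\left(a \right)} = \frac{a + a}{a - 11} = \frac{2 a}{-11 + a}$)
$d{\left(j,w \right)} = 114$ ($d{\left(j,w \right)} = \left(-6\right) \left(-19\right) = 114$)
$\left(57431 + d{\left(y{\left(-8 \right)},220 \right)}\right) - 65868 = \left(57431 + 114\right) - 65868 = 57545 - 65868 = -8323$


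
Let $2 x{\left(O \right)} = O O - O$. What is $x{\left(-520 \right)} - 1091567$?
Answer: $-956107$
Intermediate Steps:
$x{\left(O \right)} = \frac{O^{2}}{2} - \frac{O}{2}$ ($x{\left(O \right)} = \frac{O O - O}{2} = \frac{O^{2} - O}{2} = \frac{O^{2}}{2} - \frac{O}{2}$)
$x{\left(-520 \right)} - 1091567 = \frac{1}{2} \left(-520\right) \left(-1 - 520\right) - 1091567 = \frac{1}{2} \left(-520\right) \left(-521\right) - 1091567 = 135460 - 1091567 = -956107$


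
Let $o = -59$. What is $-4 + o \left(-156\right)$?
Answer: $9200$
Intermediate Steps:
$-4 + o \left(-156\right) = -4 - -9204 = -4 + 9204 = 9200$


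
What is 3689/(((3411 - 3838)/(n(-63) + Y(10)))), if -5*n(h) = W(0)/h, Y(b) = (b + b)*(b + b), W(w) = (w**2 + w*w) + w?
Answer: -210800/61 ≈ -3455.7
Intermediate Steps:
W(w) = w + 2*w**2 (W(w) = (w**2 + w**2) + w = 2*w**2 + w = w + 2*w**2)
Y(b) = 4*b**2 (Y(b) = (2*b)*(2*b) = 4*b**2)
n(h) = 0 (n(h) = -0*(1 + 2*0)/(5*h) = -0*(1 + 0)/(5*h) = -0*1/(5*h) = -0/h = -1/5*0 = 0)
3689/(((3411 - 3838)/(n(-63) + Y(10)))) = 3689/(((3411 - 3838)/(0 + 4*10**2))) = 3689/((-427/(0 + 4*100))) = 3689/((-427/(0 + 400))) = 3689/((-427/400)) = 3689/((-427*1/400)) = 3689/(-427/400) = 3689*(-400/427) = -210800/61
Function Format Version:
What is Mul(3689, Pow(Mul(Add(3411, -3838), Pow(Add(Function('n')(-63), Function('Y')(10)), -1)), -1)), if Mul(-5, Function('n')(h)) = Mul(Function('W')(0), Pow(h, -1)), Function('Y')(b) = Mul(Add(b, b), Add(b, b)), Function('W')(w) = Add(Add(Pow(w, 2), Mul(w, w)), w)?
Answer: Rational(-210800, 61) ≈ -3455.7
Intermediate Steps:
Function('W')(w) = Add(w, Mul(2, Pow(w, 2))) (Function('W')(w) = Add(Add(Pow(w, 2), Pow(w, 2)), w) = Add(Mul(2, Pow(w, 2)), w) = Add(w, Mul(2, Pow(w, 2))))
Function('Y')(b) = Mul(4, Pow(b, 2)) (Function('Y')(b) = Mul(Mul(2, b), Mul(2, b)) = Mul(4, Pow(b, 2)))
Function('n')(h) = 0 (Function('n')(h) = Mul(Rational(-1, 5), Mul(Mul(0, Add(1, Mul(2, 0))), Pow(h, -1))) = Mul(Rational(-1, 5), Mul(Mul(0, Add(1, 0)), Pow(h, -1))) = Mul(Rational(-1, 5), Mul(Mul(0, 1), Pow(h, -1))) = Mul(Rational(-1, 5), Mul(0, Pow(h, -1))) = Mul(Rational(-1, 5), 0) = 0)
Mul(3689, Pow(Mul(Add(3411, -3838), Pow(Add(Function('n')(-63), Function('Y')(10)), -1)), -1)) = Mul(3689, Pow(Mul(Add(3411, -3838), Pow(Add(0, Mul(4, Pow(10, 2))), -1)), -1)) = Mul(3689, Pow(Mul(-427, Pow(Add(0, Mul(4, 100)), -1)), -1)) = Mul(3689, Pow(Mul(-427, Pow(Add(0, 400), -1)), -1)) = Mul(3689, Pow(Mul(-427, Pow(400, -1)), -1)) = Mul(3689, Pow(Mul(-427, Rational(1, 400)), -1)) = Mul(3689, Pow(Rational(-427, 400), -1)) = Mul(3689, Rational(-400, 427)) = Rational(-210800, 61)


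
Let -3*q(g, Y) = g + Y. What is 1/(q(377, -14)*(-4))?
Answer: 1/484 ≈ 0.0020661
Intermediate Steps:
q(g, Y) = -Y/3 - g/3 (q(g, Y) = -(g + Y)/3 = -(Y + g)/3 = -Y/3 - g/3)
1/(q(377, -14)*(-4)) = 1/((-⅓*(-14) - ⅓*377)*(-4)) = 1/((14/3 - 377/3)*(-4)) = 1/(-121*(-4)) = 1/484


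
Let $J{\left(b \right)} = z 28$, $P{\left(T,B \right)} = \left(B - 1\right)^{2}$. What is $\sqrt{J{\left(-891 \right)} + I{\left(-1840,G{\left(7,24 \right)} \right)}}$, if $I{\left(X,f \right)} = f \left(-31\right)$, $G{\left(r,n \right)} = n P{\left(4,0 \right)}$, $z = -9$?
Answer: $2 i \sqrt{249} \approx 31.559 i$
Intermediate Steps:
$P{\left(T,B \right)} = \left(-1 + B\right)^{2}$
$J{\left(b \right)} = -252$ ($J{\left(b \right)} = \left(-9\right) 28 = -252$)
$G{\left(r,n \right)} = n$ ($G{\left(r,n \right)} = n \left(-1 + 0\right)^{2} = n \left(-1\right)^{2} = n 1 = n$)
$I{\left(X,f \right)} = - 31 f$
$\sqrt{J{\left(-891 \right)} + I{\left(-1840,G{\left(7,24 \right)} \right)}} = \sqrt{-252 - 744} = \sqrt{-996} = 2 i \sqrt{249}$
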